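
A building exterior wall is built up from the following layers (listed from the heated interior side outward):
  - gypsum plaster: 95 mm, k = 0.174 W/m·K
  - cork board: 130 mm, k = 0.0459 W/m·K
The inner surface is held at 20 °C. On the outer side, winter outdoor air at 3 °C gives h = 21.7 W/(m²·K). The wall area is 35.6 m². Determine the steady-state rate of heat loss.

Q ≈ 177 W

Series thermal resistances:
R_gypsum plaster = L/(kA) = 0.095/(0.174×35.6) = 0.01534 K/W
R_cork board = L/(kA) = 0.13/(0.0459×35.6) = 0.07956 K/W
R_outer film = 1/(h_o·A) = 1/(21.7×35.6) = 0.001294 K/W
R_total = 0.09619 K/W
Q = ΔT / R_total = 17 / 0.09619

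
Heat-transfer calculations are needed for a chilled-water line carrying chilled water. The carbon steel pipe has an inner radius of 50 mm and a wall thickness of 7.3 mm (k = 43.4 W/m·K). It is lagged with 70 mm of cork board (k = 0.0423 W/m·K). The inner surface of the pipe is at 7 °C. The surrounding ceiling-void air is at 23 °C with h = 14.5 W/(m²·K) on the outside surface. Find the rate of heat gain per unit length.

q′ ≈ 5.18 W/m

Cylindrical conduction, so R = ln(r₂/r₁)/(2πkL) per layer, in series:
R_carbon steel pipe wall = ln(57.3/50)/(2π×43.4×1) = 4.998×10^-4 K/W
R_cork board = ln(127.3/57.3)/(2π×0.0423×1) = 3.003 K/W
R_outer film = 1/(h_o·2πr_oL) = 1/(14.5×2π×0.1273×1) = 0.08622 K/W
R_total = 3.09 K/W
Q = ΔT/R_total = 16/3.09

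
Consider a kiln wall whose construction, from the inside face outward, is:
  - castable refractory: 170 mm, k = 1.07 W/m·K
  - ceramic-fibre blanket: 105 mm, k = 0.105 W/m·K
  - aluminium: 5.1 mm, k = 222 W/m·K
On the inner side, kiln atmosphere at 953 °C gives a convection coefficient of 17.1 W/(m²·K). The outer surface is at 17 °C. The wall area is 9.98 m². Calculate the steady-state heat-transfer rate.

Q ≈ 7670 W

Thermal resistances in series:
R_inner film = 1/(h_i·A) = 1/(17.1×9.98) = 0.00586 K/W
R_castable refractory = L/(kA) = 0.17/(1.07×9.98) = 0.01592 K/W
R_ceramic-fibre blanket = L/(kA) = 0.105/(0.105×9.98) = 0.1002 K/W
R_aluminium = L/(kA) = 0.0051/(222×9.98) = 2.302×10^-6 K/W
R_total = 0.122 K/W
Q = ΔT / R_total = 936 / 0.122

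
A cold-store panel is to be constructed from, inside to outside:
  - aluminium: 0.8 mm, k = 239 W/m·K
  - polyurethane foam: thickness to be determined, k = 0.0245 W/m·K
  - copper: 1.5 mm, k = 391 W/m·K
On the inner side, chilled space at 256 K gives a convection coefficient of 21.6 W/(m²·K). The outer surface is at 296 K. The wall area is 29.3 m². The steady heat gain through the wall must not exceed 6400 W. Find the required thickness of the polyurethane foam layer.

L ≈ 3.35 mm

Model the wall as resistances in series:
R_inner film = 1/(h_i·A) = 1/(21.6×29.3) = 0.00158 K/W
R_aluminium = L/(kA) = 0.0008/(239×29.3) = 1.142×10^-7 K/W
R_copper = L/(kA) = 0.0015/(391×29.3) = 1.309×10^-7 K/W
Sum of the known resistances R_other = 0.00158 K/W
Required total resistance R_tot = ΔT/Q_allow = 40/6400 = 0.00625 K/W
R_polyurethane foam = R_tot − R_other = 0.00467 K/W
L = R·k·A = 0.00467×0.0245×29.3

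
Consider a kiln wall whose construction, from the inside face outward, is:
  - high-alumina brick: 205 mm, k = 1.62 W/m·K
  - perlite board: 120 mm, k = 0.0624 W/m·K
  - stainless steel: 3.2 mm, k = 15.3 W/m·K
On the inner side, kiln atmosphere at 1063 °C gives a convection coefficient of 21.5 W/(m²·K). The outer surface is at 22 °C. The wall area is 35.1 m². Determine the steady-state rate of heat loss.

Q ≈ 17400 W

Treating each layer as a thermal resistance in series:
R_inner film = 1/(h_i·A) = 1/(21.5×35.1) = 0.001325 K/W
R_high-alumina brick = L/(kA) = 0.205/(1.62×35.1) = 0.003605 K/W
R_perlite board = L/(kA) = 0.12/(0.0624×35.1) = 0.05479 K/W
R_stainless steel = L/(kA) = 0.0032/(15.3×35.1) = 5.959×10^-6 K/W
R_total = 0.05972 K/W
Q = ΔT / R_total = 1041 / 0.05972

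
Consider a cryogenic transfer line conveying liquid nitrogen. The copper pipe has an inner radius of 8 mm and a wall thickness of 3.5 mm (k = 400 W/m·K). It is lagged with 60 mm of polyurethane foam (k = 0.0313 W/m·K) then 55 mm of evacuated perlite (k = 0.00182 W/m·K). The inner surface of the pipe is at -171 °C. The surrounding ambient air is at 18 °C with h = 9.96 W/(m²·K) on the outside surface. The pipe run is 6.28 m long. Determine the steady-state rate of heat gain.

Radial resistances (cylindrical: R_cond = ln(r_o/r_i)/(2πkL), R_conv = 1/(h·2πrL)):
R_copper pipe wall = ln(11.5/8)/(2π×400×6.28) = 2.299×10^-5 K/W
R_polyurethane foam = ln(71.5/11.5)/(2π×0.0313×6.28) = 1.48 K/W
R_evacuated perlite = ln(126.5/71.5)/(2π×0.00182×6.28) = 7.945 K/W
R_outer film = 1/(h_o·2πr_oL) = 1/(9.96×2π×0.1265×6.28) = 0.02011 K/W
R_total = 9.444 K/W
Q = ΔT/R_total = 189/9.444

Q ≈ 20 W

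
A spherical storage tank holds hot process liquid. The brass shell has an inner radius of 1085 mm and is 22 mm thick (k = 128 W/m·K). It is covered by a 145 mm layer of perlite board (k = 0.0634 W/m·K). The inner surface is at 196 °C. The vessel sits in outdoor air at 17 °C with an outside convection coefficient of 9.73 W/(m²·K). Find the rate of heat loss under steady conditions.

Q ≈ 1310 W

Each spherical layer contributes R = (1/r_i − 1/r_o)/(4πk):
R_brass shell = (1/1.085 − 1/1.107)/(4π×128) = 1.139×10^-5 K/W
R_perlite board = (1/1.107 − 1/1.252)/(4π×0.0634) = 0.1313 K/W
R_outer film = 1/(h·4πr_o²) = 1/(9.73×4π×1.252²) = 0.005218 K/W
R_total = 0.1365 K/W
Q = ΔT/R_total = 179/0.1365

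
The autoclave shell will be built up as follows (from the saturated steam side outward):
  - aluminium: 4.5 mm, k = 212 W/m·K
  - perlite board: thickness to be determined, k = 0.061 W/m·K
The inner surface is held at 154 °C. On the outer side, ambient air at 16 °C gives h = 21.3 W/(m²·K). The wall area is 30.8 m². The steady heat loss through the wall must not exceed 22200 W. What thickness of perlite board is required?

Model the wall as resistances in series:
R_aluminium = L/(kA) = 0.0045/(212×30.8) = 6.892×10^-7 K/W
R_outer film = 1/(h_o·A) = 1/(21.3×30.8) = 0.001524 K/W
Sum of the known resistances R_other = 0.001525 K/W
Required total resistance R_tot = ΔT/Q_allow = 138/22200 = 0.006216 K/W
R_perlite board = R_tot − R_other = 0.004691 K/W
L = R·k·A = 0.004691×0.061×30.8

L ≈ 8.81 mm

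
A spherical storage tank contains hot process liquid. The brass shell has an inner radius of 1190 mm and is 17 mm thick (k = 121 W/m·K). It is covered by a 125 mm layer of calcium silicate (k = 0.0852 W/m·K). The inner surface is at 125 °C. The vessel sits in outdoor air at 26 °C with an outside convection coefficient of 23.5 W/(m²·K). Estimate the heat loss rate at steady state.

Each spherical layer contributes R = (1/r_i − 1/r_o)/(4πk):
R_brass shell = (1/1.19 − 1/1.207)/(4π×121) = 7.784×10^-6 K/W
R_calcium silicate = (1/1.207 − 1/1.332)/(4π×0.0852) = 0.07262 K/W
R_outer film = 1/(h·4πr_o²) = 1/(23.5×4π×1.332²) = 0.001909 K/W
R_total = 0.07454 K/W
Q = ΔT/R_total = 99/0.07454

Q ≈ 1330 W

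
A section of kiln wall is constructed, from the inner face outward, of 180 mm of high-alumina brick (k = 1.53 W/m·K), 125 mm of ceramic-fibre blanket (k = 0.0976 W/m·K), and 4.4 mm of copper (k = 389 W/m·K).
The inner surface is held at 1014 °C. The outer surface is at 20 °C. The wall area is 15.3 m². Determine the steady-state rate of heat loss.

Using the resistance-network approach (series):
R_high-alumina brick = L/(kA) = 0.18/(1.53×15.3) = 0.007689 K/W
R_ceramic-fibre blanket = L/(kA) = 0.125/(0.0976×15.3) = 0.08371 K/W
R_copper = L/(kA) = 0.0044/(389×15.3) = 7.393×10^-7 K/W
R_total = 0.0914 K/W
Q = ΔT / R_total = 994 / 0.0914

Q ≈ 10900 W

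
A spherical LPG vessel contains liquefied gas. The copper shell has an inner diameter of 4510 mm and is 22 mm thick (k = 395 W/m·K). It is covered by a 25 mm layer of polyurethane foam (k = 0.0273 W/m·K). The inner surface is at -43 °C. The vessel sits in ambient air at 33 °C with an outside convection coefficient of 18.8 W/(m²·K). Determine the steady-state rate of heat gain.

Spherical conduction: R = (1/r_in − 1/r_out)/(4πk) per layer; series-sum.
R_copper shell = (1/2.255 − 1/2.277)/(4π×395) = 8.632×10^-7 K/W
R_polyurethane foam = (1/2.277 − 1/2.302)/(4π×0.0273) = 0.0139 K/W
R_outer film = 1/(h·4πr_o²) = 1/(18.8×4π×2.302²) = 7.988×10^-4 K/W
R_total = 0.0147 K/W
Q = ΔT/R_total = 76/0.0147

Q ≈ 5170 W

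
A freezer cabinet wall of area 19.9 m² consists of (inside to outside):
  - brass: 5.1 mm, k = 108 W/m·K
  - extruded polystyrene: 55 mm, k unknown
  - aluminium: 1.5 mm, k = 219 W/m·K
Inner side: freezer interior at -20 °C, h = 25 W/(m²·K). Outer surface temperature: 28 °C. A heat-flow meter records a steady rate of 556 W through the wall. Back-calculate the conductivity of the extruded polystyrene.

Series thermal resistances:
R_inner film = 1/(h_i·A) = 1/(25×19.9) = 0.00201 K/W
R_brass = L/(kA) = 0.0051/(108×19.9) = 2.373×10^-6 K/W
R_aluminium = L/(kA) = 0.0015/(219×19.9) = 3.442×10^-7 K/W
Sum of known resistances R_other = 0.002013 K/W
Total R = ΔT/Q = 48/556 = 0.08633 K/W
R_extruded polystyrene = R_total − R_other = 0.08432 K/W
k = L/(R·A) = 0.055/(0.08432×19.9)

k ≈ 0.0328 W/(m·K)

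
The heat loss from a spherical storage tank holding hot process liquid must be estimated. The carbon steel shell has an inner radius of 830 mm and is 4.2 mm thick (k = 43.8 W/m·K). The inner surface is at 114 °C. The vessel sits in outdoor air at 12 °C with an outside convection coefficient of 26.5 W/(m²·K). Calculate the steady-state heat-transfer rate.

For a spherical shell R = (1/r₁ − 1/r₂)/(4πk); film R = 1/(h·4πr²). In series:
R_carbon steel shell = (1/0.83 − 1/0.8342)/(4π×43.8) = 1.102×10^-5 K/W
R_outer film = 1/(h·4πr_o²) = 1/(26.5×4π×0.8342²) = 0.004315 K/W
R_total = 0.004326 K/W
Q = ΔT/R_total = 102/0.004326

Q ≈ 23600 W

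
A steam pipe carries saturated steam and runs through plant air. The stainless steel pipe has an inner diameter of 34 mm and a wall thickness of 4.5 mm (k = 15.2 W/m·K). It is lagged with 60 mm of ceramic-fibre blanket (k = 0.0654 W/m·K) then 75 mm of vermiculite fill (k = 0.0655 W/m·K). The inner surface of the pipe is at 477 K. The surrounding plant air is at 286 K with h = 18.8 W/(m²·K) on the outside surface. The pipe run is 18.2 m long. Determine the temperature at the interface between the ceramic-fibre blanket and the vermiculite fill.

Treating each annulus and film as a series resistance:
R_stainless steel pipe wall = ln(21.5/17)/(2π×15.2×18.2) = 1.351×10^-4 K/W
R_ceramic-fibre blanket = ln(81.5/21.5)/(2π×0.0654×18.2) = 0.1782 K/W
R_vermiculite fill = ln(156.5/81.5)/(2π×0.0655×18.2) = 0.08711 K/W
R_outer film = 1/(h_o·2πr_oL) = 1/(18.8×2π×0.1565×18.2) = 0.002972 K/W
R_total = 0.2684 K/W
Q = ΔT/R_total = 191/0.2684
Q = 712 W
T_interface = T_inner − Q·ΣR(inner→interface) = 477 − 712×0.1783

T ≈ 350 K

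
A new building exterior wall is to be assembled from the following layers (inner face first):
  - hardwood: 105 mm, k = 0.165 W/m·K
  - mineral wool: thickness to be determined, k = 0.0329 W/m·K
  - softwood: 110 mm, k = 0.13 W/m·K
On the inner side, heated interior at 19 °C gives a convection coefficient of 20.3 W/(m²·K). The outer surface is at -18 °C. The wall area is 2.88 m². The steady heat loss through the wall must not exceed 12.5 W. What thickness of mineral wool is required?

L ≈ 230 mm

Series thermal resistances:
R_inner film = 1/(h_i·A) = 1/(20.3×2.88) = 0.0171 K/W
R_hardwood = L/(kA) = 0.105/(0.165×2.88) = 0.221 K/W
R_softwood = L/(kA) = 0.11/(0.13×2.88) = 0.2938 K/W
Sum of the known resistances R_other = 0.5319 K/W
Required total resistance R_tot = ΔT/Q_allow = 37/12.5 = 2.96 K/W
R_mineral wool = R_tot − R_other = 2.428 K/W
L = R·k·A = 2.428×0.0329×2.88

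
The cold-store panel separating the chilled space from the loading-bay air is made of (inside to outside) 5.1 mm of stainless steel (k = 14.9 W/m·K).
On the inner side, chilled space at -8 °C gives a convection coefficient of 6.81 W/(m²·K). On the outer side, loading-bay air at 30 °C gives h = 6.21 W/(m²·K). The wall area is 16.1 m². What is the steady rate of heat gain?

Using the resistance-network approach (series):
R_inner film = 1/(h_i·A) = 1/(6.81×16.1) = 0.009121 K/W
R_stainless steel = L/(kA) = 0.0051/(14.9×16.1) = 2.126×10^-5 K/W
R_outer film = 1/(h_o·A) = 1/(6.21×16.1) = 0.01 K/W
R_total = 0.01914 K/W
Q = ΔT / R_total = 38 / 0.01914

Q ≈ 1980 W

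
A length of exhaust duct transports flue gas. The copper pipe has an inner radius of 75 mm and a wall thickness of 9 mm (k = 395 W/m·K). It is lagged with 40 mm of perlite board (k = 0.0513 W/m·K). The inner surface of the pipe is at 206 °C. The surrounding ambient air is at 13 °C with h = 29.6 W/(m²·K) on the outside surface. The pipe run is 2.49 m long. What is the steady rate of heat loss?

Radial resistances (cylindrical: R_cond = ln(r_o/r_i)/(2πkL), R_conv = 1/(h·2πrL)):
R_copper pipe wall = ln(84/75)/(2π×395×2.49) = 1.834×10^-5 K/W
R_perlite board = ln(124/84)/(2π×0.0513×2.49) = 0.4853 K/W
R_outer film = 1/(h_o·2πr_oL) = 1/(29.6×2π×0.124×2.49) = 0.01741 K/W
R_total = 0.5027 K/W
Q = ΔT/R_total = 193/0.5027

Q ≈ 384 W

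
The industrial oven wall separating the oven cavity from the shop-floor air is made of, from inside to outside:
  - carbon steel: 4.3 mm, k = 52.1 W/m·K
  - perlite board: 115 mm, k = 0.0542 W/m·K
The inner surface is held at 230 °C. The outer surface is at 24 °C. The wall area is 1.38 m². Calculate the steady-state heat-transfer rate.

Thermal resistances in series:
R_carbon steel = L/(kA) = 0.0043/(52.1×1.38) = 5.981×10^-5 K/W
R_perlite board = L/(kA) = 0.115/(0.0542×1.38) = 1.538 K/W
R_total = 1.538 K/W
Q = ΔT / R_total = 206 / 1.538

Q ≈ 134 W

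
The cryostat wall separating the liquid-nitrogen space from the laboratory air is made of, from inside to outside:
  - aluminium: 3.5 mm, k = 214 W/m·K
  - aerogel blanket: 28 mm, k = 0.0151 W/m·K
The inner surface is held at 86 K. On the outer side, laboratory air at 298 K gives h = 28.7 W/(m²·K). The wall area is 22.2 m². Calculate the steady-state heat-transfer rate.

Series thermal resistances:
R_aluminium = L/(kA) = 0.0035/(214×22.2) = 7.367×10^-7 K/W
R_aerogel blanket = L/(kA) = 0.028/(0.0151×22.2) = 0.08353 K/W
R_outer film = 1/(h_o·A) = 1/(28.7×22.2) = 0.00157 K/W
R_total = 0.0851 K/W
Q = ΔT / R_total = 212 / 0.0851

Q ≈ 2490 W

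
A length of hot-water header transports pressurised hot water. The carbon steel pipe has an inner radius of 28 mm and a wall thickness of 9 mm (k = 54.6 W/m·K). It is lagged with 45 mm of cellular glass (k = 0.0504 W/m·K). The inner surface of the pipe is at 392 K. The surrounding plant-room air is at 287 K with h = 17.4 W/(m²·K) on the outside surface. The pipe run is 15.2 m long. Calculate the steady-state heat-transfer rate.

Q ≈ 608 W

Per-layer cylindrical resistances, series-summed:
R_carbon steel pipe wall = ln(37/28)/(2π×54.6×15.2) = 5.345×10^-5 K/W
R_cellular glass = ln(82/37)/(2π×0.0504×15.2) = 0.1653 K/W
R_outer film = 1/(h_o·2πr_oL) = 1/(17.4×2π×0.082×15.2) = 0.007339 K/W
R_total = 0.1727 K/W
Q = ΔT/R_total = 105/0.1727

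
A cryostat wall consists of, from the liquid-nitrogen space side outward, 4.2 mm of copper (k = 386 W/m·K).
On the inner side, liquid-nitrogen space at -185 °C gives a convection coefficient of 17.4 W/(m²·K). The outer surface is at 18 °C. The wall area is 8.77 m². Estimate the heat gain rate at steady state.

Q ≈ 31000 W

Series thermal resistances:
R_inner film = 1/(h_i·A) = 1/(17.4×8.77) = 0.006553 K/W
R_copper = L/(kA) = 0.0042/(386×8.77) = 1.241×10^-6 K/W
R_total = 0.006554 K/W
Q = ΔT / R_total = 203 / 0.006554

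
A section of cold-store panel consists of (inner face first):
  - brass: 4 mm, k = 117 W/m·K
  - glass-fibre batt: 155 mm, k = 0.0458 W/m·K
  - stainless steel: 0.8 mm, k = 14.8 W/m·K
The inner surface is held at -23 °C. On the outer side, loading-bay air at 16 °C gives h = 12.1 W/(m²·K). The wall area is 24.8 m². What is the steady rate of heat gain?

Q ≈ 279 W

Treating each layer as a thermal resistance in series:
R_brass = L/(kA) = 0.004/(117×24.8) = 1.379×10^-6 K/W
R_glass-fibre batt = L/(kA) = 0.155/(0.0458×24.8) = 0.1365 K/W
R_stainless steel = L/(kA) = 0.0008/(14.8×24.8) = 2.18×10^-6 K/W
R_outer film = 1/(h_o·A) = 1/(12.1×24.8) = 0.003332 K/W
R_total = 0.1398 K/W
Q = ΔT / R_total = 39 / 0.1398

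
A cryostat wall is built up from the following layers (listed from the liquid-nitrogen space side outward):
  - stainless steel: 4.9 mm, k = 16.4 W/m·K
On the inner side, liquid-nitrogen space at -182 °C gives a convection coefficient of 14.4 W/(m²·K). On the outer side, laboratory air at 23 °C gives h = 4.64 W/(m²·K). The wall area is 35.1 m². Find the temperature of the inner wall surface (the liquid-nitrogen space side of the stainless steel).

Model the wall as resistances in series:
R_inner film = 1/(h_i·A) = 1/(14.4×35.1) = 0.001978 K/W
R_stainless steel = L/(kA) = 0.0049/(16.4×35.1) = 8.512×10^-6 K/W
R_outer film = 1/(h_o·A) = 1/(4.64×35.1) = 0.00614 K/W
R_total = 0.008127 K/W;  Q = ΔT/R_total = 205/0.008127 = 25220 W
T_interface = T_inner + Q·ΣR(inner→interface) = -182 + 25200×0.001978

T ≈ -132 °C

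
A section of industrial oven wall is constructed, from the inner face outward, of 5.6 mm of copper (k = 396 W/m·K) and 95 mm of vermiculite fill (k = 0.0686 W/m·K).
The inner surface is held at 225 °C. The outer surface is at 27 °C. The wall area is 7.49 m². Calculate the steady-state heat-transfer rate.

Using the resistance-network approach (series):
R_copper = L/(kA) = 0.0056/(396×7.49) = 1.888×10^-6 K/W
R_vermiculite fill = L/(kA) = 0.095/(0.0686×7.49) = 0.1849 K/W
R_total = 0.1849 K/W
Q = ΔT / R_total = 198 / 0.1849

Q ≈ 1070 W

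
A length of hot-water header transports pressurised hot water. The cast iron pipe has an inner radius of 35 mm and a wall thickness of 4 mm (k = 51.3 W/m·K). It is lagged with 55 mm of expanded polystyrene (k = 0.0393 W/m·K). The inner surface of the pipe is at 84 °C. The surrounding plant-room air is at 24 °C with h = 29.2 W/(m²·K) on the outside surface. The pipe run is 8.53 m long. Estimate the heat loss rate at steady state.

Q ≈ 141 W

Cylindrical conduction, so R = ln(r₂/r₁)/(2πkL) per layer, in series:
R_cast iron pipe wall = ln(39/35)/(2π×51.3×8.53) = 3.936×10^-5 K/W
R_expanded polystyrene = ln(94/39)/(2π×0.0393×8.53) = 0.4177 K/W
R_outer film = 1/(h_o·2πr_oL) = 1/(29.2×2π×0.094×8.53) = 0.006798 K/W
R_total = 0.4245 K/W
Q = ΔT/R_total = 60/0.4245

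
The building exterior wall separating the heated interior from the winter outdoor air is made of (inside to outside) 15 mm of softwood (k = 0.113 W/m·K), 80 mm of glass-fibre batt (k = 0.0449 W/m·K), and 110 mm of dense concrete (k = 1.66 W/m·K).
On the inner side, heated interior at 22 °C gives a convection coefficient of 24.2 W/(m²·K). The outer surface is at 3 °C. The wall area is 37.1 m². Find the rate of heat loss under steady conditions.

Model the wall as resistances in series:
R_inner film = 1/(h_i·A) = 1/(24.2×37.1) = 0.001114 K/W
R_softwood = L/(kA) = 0.015/(0.113×37.1) = 0.003578 K/W
R_glass-fibre batt = L/(kA) = 0.08/(0.0449×37.1) = 0.04803 K/W
R_dense concrete = L/(kA) = 0.11/(1.66×37.1) = 0.001786 K/W
R_total = 0.0545 K/W
Q = ΔT / R_total = 19 / 0.0545

Q ≈ 349 W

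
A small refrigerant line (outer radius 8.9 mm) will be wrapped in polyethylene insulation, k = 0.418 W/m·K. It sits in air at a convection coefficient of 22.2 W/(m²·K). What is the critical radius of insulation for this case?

For a cylinder r_cr = k/h = 0.418/22.2
r_cr = 18.8 mm; since the bare radius (8.9 mm) is below r_cr, adding a thin layer of insulation will *increase* heat loss.

r_cr ≈ 18.8 mm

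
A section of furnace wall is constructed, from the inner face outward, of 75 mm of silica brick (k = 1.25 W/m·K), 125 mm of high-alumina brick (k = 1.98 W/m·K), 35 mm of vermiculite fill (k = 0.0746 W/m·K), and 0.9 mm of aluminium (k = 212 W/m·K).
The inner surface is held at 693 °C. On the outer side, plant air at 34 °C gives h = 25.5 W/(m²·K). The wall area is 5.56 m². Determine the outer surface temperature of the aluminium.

T ≈ 74.9 °C

Model the wall as resistances in series:
R_silica brick = L/(kA) = 0.075/(1.25×5.56) = 0.01079 K/W
R_high-alumina brick = L/(kA) = 0.125/(1.98×5.56) = 0.01135 K/W
R_vermiculite fill = L/(kA) = 0.035/(0.0746×5.56) = 0.08438 K/W
R_aluminium = L/(kA) = 0.0009/(212×5.56) = 7.635×10^-7 K/W
R_outer film = 1/(h_o·A) = 1/(25.5×5.56) = 0.007053 K/W
R_total = 0.1136 K/W;  Q = ΔT/R_total = 659/0.1136 = 5802 W
T_interface = T_inner − Q·ΣR(inner→interface) = 693 − 5800×0.1065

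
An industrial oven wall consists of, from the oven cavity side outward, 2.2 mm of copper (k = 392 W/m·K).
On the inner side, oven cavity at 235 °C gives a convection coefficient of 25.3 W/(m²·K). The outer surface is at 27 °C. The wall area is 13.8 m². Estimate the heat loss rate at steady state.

Q ≈ 72600 W

Model the wall as resistances in series:
R_inner film = 1/(h_i·A) = 1/(25.3×13.8) = 0.002864 K/W
R_copper = L/(kA) = 0.0022/(392×13.8) = 4.067×10^-7 K/W
R_total = 0.002865 K/W
Q = ΔT / R_total = 208 / 0.002865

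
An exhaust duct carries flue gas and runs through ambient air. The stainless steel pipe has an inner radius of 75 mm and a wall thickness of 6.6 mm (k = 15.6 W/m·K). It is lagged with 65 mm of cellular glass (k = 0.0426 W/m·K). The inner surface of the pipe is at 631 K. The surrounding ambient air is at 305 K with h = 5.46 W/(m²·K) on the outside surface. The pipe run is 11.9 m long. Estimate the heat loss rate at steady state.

Cylindrical conduction, so R = ln(r₂/r₁)/(2πkL) per layer, in series:
R_stainless steel pipe wall = ln(81.6/75)/(2π×15.6×11.9) = 7.231×10^-5 K/W
R_cellular glass = ln(146.6/81.6)/(2π×0.0426×11.9) = 0.1839 K/W
R_outer film = 1/(h_o·2πr_oL) = 1/(5.46×2π×0.1466×11.9) = 0.01671 K/W
R_total = 0.2007 K/W
Q = ΔT/R_total = 326/0.2007

Q ≈ 1620 W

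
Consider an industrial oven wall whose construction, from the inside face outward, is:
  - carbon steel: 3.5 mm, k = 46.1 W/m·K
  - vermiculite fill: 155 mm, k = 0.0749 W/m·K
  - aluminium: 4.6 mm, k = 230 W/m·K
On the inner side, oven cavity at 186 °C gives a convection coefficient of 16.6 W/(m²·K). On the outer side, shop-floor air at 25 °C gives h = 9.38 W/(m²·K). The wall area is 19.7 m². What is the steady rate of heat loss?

Q ≈ 1420 W

Treating each layer as a thermal resistance in series:
R_inner film = 1/(h_i·A) = 1/(16.6×19.7) = 0.003058 K/W
R_carbon steel = L/(kA) = 0.0035/(46.1×19.7) = 3.854×10^-6 K/W
R_vermiculite fill = L/(kA) = 0.155/(0.0749×19.7) = 0.105 K/W
R_aluminium = L/(kA) = 0.0046/(230×19.7) = 1.015×10^-6 K/W
R_outer film = 1/(h_o·A) = 1/(9.38×19.7) = 0.005412 K/W
R_total = 0.1135 K/W
Q = ΔT / R_total = 161 / 0.1135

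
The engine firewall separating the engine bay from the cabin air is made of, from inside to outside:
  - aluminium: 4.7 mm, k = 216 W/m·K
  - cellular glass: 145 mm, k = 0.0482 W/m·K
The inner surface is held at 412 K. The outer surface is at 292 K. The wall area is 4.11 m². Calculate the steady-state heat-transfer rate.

Treating each layer as a thermal resistance in series:
R_aluminium = L/(kA) = 0.0047/(216×4.11) = 5.294×10^-6 K/W
R_cellular glass = L/(kA) = 0.145/(0.0482×4.11) = 0.7319 K/W
R_total = 0.732 K/W
Q = ΔT / R_total = 120 / 0.732

Q ≈ 164 W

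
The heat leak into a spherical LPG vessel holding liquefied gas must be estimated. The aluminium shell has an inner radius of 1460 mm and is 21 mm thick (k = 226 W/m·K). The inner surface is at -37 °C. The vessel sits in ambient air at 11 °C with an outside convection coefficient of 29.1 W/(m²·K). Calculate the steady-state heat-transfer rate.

Q ≈ 38400 W

Radial (spherical) resistances in series:
R_aluminium shell = (1/1.46 − 1/1.481)/(4π×226) = 3.42×10^-6 K/W
R_outer film = 1/(h·4πr_o²) = 1/(29.1×4π×1.481²) = 0.001247 K/W
R_total = 0.00125 K/W
Q = ΔT/R_total = 48/0.00125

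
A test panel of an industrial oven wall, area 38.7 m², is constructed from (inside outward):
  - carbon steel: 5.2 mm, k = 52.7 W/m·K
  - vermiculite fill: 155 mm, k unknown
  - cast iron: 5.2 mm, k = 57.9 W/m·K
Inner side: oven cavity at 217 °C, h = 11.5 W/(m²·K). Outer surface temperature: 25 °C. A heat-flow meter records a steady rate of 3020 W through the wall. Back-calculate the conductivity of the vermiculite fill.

Thermal resistances in series:
R_inner film = 1/(h_i·A) = 1/(11.5×38.7) = 0.002247 K/W
R_carbon steel = L/(kA) = 0.0052/(52.7×38.7) = 2.55×10^-6 K/W
R_cast iron = L/(kA) = 0.0052/(57.9×38.7) = 2.321×10^-6 K/W
Sum of known resistances R_other = 0.002252 K/W
Total R = ΔT/Q = 192/3020 = 0.06358 K/W
R_vermiculite fill = R_total − R_other = 0.06132 K/W
k = L/(R·A) = 0.155/(0.06132×38.7)

k ≈ 0.0653 W/(m·K)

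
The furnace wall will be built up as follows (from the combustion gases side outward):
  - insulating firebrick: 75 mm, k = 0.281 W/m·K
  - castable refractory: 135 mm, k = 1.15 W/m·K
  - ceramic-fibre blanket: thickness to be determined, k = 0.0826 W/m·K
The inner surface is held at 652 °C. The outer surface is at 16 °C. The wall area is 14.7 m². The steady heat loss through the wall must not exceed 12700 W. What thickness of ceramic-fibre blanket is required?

Model the wall as resistances in series:
R_insulating firebrick = L/(kA) = 0.075/(0.281×14.7) = 0.01816 K/W
R_castable refractory = L/(kA) = 0.135/(1.15×14.7) = 0.007986 K/W
Sum of the known resistances R_other = 0.02614 K/W
Required total resistance R_tot = ΔT/Q_allow = 636/12700 = 0.05008 K/W
R_ceramic-fibre blanket = R_tot − R_other = 0.02394 K/W
L = R·k·A = 0.02394×0.0826×14.7

L ≈ 29.1 mm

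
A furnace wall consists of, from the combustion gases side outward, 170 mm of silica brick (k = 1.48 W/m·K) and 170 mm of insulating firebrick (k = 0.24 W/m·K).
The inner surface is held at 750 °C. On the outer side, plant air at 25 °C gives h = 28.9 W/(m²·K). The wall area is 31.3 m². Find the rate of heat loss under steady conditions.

Series thermal resistances:
R_silica brick = L/(kA) = 0.17/(1.48×31.3) = 0.00367 K/W
R_insulating firebrick = L/(kA) = 0.17/(0.24×31.3) = 0.02263 K/W
R_outer film = 1/(h_o·A) = 1/(28.9×31.3) = 0.001105 K/W
R_total = 0.02741 K/W
Q = ΔT / R_total = 725 / 0.02741

Q ≈ 26500 W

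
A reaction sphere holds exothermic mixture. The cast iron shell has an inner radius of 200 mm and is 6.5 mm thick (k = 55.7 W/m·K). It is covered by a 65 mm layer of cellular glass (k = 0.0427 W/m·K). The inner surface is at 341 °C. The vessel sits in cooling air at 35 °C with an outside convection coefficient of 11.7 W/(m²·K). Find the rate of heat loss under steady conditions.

For a spherical shell R = (1/r₁ − 1/r₂)/(4πk); film R = 1/(h·4πr²). In series:
R_cast iron shell = (1/0.2 − 1/0.2065)/(4π×55.7) = 2.249×10^-4 K/W
R_cellular glass = (1/0.2065 − 1/0.2715)/(4π×0.0427) = 2.161 K/W
R_outer film = 1/(h·4πr_o²) = 1/(11.7×4π×0.2715²) = 0.09227 K/W
R_total = 2.253 K/W
Q = ΔT/R_total = 306/2.253

Q ≈ 136 W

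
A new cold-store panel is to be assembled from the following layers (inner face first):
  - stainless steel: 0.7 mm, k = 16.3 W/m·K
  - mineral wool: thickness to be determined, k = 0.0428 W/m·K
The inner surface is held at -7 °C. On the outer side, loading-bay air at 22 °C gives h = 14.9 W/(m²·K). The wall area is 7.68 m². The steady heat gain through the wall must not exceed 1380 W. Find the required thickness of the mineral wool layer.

Series thermal resistances:
R_stainless steel = L/(kA) = 0.0007/(16.3×7.68) = 5.592×10^-6 K/W
R_outer film = 1/(h_o·A) = 1/(14.9×7.68) = 0.008739 K/W
Sum of the known resistances R_other = 0.008744 K/W
Required total resistance R_tot = ΔT/Q_allow = 29/1380 = 0.02101 K/W
R_mineral wool = R_tot − R_other = 0.01227 K/W
L = R·k·A = 0.01227×0.0428×7.68

L ≈ 4.03 mm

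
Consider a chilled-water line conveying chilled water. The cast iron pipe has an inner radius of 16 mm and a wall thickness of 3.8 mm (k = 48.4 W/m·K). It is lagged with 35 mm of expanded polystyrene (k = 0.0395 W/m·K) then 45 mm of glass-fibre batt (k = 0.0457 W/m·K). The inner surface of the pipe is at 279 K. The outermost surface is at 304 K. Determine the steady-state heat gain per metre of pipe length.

q′ ≈ 4.04 W/m

Radial resistances (cylindrical: R_cond = ln(r_o/r_i)/(2πkL), R_conv = 1/(h·2πrL)):
R_cast iron pipe wall = ln(19.8/16)/(2π×48.4×1) = 7.007×10^-4 K/W
R_expanded polystyrene = ln(54.8/19.8)/(2π×0.0395×1) = 4.102 K/W
R_glass-fibre batt = ln(99.8/54.8)/(2π×0.0457×1) = 2.088 K/W
R_total = 6.19 K/W
Q = ΔT/R_total = 25/6.19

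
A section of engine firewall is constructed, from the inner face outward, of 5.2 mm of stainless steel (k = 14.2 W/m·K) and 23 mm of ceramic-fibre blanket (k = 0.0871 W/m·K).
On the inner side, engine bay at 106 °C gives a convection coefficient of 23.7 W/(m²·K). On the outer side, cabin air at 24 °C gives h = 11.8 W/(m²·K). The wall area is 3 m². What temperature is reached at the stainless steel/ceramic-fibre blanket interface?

T ≈ 97.1 °C

Treating each layer as a thermal resistance in series:
R_inner film = 1/(h_i·A) = 1/(23.7×3) = 0.01406 K/W
R_stainless steel = L/(kA) = 0.0052/(14.2×3) = 1.221×10^-4 K/W
R_ceramic-fibre blanket = L/(kA) = 0.023/(0.0871×3) = 0.08802 K/W
R_outer film = 1/(h_o·A) = 1/(11.8×3) = 0.02825 K/W
R_total = 0.1305 K/W;  Q = ΔT/R_total = 82/0.1305 = 628.6 W
T_interface = T_inner − Q·ΣR(inner→interface) = 106 − 629×0.01419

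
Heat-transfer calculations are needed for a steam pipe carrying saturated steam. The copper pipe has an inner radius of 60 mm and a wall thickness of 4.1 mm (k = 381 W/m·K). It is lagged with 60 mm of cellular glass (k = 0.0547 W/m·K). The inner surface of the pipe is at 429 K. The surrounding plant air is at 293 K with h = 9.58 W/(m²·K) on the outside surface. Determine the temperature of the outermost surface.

Treating each annulus and film as a series resistance:
R_copper pipe wall = ln(64.1/60)/(2π×381×1) = 2.761×10^-5 K/W
R_cellular glass = ln(124.1/64.1)/(2π×0.0547×1) = 1.922 K/W
R_outer film = 1/(h_o·2πr_oL) = 1/(9.58×2π×0.1241×1) = 0.1339 K/W
R_total = 2.056 K/W
Q = ΔT/R_total = 136/2.056
Q = 66.1 W/m
T_interface = T_inner − Q·ΣR(inner→interface) = 429 − 66.1×1.922

T ≈ 302 K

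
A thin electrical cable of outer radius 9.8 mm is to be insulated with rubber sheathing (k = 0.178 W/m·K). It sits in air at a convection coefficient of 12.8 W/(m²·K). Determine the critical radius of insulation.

For a cylinder r_cr = k/h = 0.178/12.8
r_cr = 13.9 mm; since the bare radius (9.8 mm) is below r_cr, adding a thin layer of insulation will *increase* heat loss.

r_cr ≈ 13.9 mm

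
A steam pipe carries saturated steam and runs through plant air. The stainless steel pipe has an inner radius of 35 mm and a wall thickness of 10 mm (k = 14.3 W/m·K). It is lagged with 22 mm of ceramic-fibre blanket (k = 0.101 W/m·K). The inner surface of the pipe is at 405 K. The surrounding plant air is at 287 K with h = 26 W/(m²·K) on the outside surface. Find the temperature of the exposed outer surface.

T ≈ 302 K

Per-layer cylindrical resistances, series-summed:
R_stainless steel pipe wall = ln(45/35)/(2π×14.3×1) = 0.002797 K/W
R_ceramic-fibre blanket = ln(67/45)/(2π×0.101×1) = 0.6272 K/W
R_outer film = 1/(h_o·2πr_oL) = 1/(26×2π×0.067×1) = 0.09136 K/W
R_total = 0.7214 K/W
Q = ΔT/R_total = 118/0.7214
Q = 164 W/m
T_interface = T_inner − Q·ΣR(inner→interface) = 405 − 164×0.63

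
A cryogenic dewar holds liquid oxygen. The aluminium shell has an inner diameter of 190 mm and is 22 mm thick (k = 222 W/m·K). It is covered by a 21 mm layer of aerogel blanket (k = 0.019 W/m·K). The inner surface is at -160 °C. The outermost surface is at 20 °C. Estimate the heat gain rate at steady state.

For a spherical shell R = (1/r₁ − 1/r₂)/(4πk); film R = 1/(h·4πr²). In series:
R_aluminium shell = (1/0.095 − 1/0.117)/(4π×222) = 7.095×10^-4 K/W
R_aerogel blanket = (1/0.117 − 1/0.138)/(4π×0.019) = 5.447 K/W
R_total = 5.448 K/W
Q = ΔT/R_total = 180/5.448

Q ≈ 33 W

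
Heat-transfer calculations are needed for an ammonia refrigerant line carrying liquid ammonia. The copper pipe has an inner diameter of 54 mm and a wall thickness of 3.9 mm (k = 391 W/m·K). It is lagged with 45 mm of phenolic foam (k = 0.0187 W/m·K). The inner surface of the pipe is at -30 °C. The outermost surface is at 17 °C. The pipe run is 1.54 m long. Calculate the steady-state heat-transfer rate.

Q ≈ 9.46 W

Treating each annulus and film as a series resistance:
R_copper pipe wall = ln(30.9/27)/(2π×391×1.54) = 3.566×10^-5 K/W
R_phenolic foam = ln(75.9/30.9)/(2π×0.0187×1.54) = 4.967 K/W
R_total = 4.967 K/W
Q = ΔT/R_total = 47/4.967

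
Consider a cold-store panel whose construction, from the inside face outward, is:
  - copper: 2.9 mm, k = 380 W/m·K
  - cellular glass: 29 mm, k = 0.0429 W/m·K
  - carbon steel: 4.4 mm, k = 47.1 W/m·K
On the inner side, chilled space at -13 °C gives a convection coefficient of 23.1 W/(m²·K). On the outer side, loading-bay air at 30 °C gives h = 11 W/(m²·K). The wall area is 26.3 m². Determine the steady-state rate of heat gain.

Treating each layer as a thermal resistance in series:
R_inner film = 1/(h_i·A) = 1/(23.1×26.3) = 0.001646 K/W
R_copper = L/(kA) = 0.0029/(380×26.3) = 2.902×10^-7 K/W
R_cellular glass = L/(kA) = 0.029/(0.0429×26.3) = 0.0257 K/W
R_carbon steel = L/(kA) = 0.0044/(47.1×26.3) = 3.552×10^-6 K/W
R_outer film = 1/(h_o·A) = 1/(11×26.3) = 0.003457 K/W
R_total = 0.03081 K/W
Q = ΔT / R_total = 43 / 0.03081

Q ≈ 1400 W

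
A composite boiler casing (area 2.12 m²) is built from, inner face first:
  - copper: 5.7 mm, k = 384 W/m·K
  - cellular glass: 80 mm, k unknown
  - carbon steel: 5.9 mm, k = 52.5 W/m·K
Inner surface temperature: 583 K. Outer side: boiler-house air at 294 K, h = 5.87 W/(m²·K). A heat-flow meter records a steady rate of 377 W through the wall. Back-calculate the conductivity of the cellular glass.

k ≈ 0.055 W/(m·K)

Thermal resistances in series:
R_copper = L/(kA) = 0.0057/(384×2.12) = 7.002×10^-6 K/W
R_carbon steel = L/(kA) = 0.0059/(52.5×2.12) = 5.301×10^-5 K/W
R_outer film = 1/(h_o·A) = 1/(5.87×2.12) = 0.08036 K/W
Sum of known resistances R_other = 0.08042 K/W
Total R = ΔT/Q = 289/377 = 0.7666 K/W
R_cellular glass = R_total − R_other = 0.6862 K/W
k = L/(R·A) = 0.08/(0.6862×2.12)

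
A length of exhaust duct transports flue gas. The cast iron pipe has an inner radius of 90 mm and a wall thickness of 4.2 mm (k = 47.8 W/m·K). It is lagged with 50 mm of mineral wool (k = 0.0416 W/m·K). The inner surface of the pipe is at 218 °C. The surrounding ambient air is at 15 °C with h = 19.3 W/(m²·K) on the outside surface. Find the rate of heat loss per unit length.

q′ ≈ 120 W/m

Cylindrical conduction, so R = ln(r₂/r₁)/(2πkL) per layer, in series:
R_cast iron pipe wall = ln(94.2/90)/(2π×47.8×1) = 1.519×10^-4 K/W
R_mineral wool = ln(144.2/94.2)/(2π×0.0416×1) = 1.629 K/W
R_outer film = 1/(h_o·2πr_oL) = 1/(19.3×2π×0.1442×1) = 0.05719 K/W
R_total = 1.686 K/W
Q = ΔT/R_total = 203/1.686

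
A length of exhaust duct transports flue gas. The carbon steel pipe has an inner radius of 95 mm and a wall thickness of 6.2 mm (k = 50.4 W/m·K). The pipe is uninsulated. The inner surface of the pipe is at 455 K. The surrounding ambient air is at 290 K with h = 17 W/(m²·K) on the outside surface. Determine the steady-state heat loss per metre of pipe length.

q′ ≈ 1780 W/m

Treating each annulus and film as a series resistance:
R_carbon steel pipe wall = ln(101.2/95)/(2π×50.4×1) = 1.996×10^-4 K/W
R_outer film = 1/(h_o·2πr_oL) = 1/(17×2π×0.1012×1) = 0.09251 K/W
R_total = 0.09271 K/W
Q = ΔT/R_total = 165/0.09271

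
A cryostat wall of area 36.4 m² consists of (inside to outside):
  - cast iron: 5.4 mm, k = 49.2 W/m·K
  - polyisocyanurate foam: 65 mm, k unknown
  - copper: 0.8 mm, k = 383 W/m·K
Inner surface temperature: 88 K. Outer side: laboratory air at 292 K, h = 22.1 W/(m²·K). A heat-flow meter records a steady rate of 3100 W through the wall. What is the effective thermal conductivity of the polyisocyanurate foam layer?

k ≈ 0.0277 W/(m·K)

Using the resistance-network approach (series):
R_cast iron = L/(kA) = 0.0054/(49.2×36.4) = 3.015×10^-6 K/W
R_copper = L/(kA) = 0.0008/(383×36.4) = 5.738×10^-8 K/W
R_outer film = 1/(h_o·A) = 1/(22.1×36.4) = 0.001243 K/W
Sum of known resistances R_other = 0.001246 K/W
Total R = ΔT/Q = 204/3100 = 0.06581 K/W
R_polyisocyanurate foam = R_total − R_other = 0.06456 K/W
k = L/(R·A) = 0.065/(0.06456×36.4)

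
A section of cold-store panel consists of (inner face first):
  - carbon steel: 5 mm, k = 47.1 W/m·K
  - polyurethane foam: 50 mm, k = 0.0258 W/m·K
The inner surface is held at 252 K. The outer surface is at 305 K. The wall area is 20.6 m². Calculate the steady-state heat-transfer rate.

Q ≈ 563 W

Model the wall as resistances in series:
R_carbon steel = L/(kA) = 0.005/(47.1×20.6) = 5.153×10^-6 K/W
R_polyurethane foam = L/(kA) = 0.05/(0.0258×20.6) = 0.09408 K/W
R_total = 0.09408 K/W
Q = ΔT / R_total = 53 / 0.09408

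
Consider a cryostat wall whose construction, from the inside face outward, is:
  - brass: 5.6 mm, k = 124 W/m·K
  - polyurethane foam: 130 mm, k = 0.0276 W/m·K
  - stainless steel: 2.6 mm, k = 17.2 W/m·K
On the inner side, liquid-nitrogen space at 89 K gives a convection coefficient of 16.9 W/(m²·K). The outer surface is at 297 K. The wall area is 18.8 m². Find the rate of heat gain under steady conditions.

Using the resistance-network approach (series):
R_inner film = 1/(h_i·A) = 1/(16.9×18.8) = 0.003147 K/W
R_brass = L/(kA) = 0.0056/(124×18.8) = 2.402×10^-6 K/W
R_polyurethane foam = L/(kA) = 0.13/(0.0276×18.8) = 0.2505 K/W
R_stainless steel = L/(kA) = 0.0026/(17.2×18.8) = 8.041×10^-6 K/W
R_total = 0.2537 K/W
Q = ΔT / R_total = 208 / 0.2537

Q ≈ 820 W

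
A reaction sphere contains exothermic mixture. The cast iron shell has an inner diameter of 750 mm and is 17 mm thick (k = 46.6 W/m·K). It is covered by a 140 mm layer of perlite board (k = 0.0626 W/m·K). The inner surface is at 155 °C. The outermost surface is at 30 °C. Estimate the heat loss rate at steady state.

Each spherical layer contributes R = (1/r_i − 1/r_o)/(4πk):
R_cast iron shell = (1/0.375 − 1/0.392)/(4π×46.6) = 1.975×10^-4 K/W
R_perlite board = (1/0.392 − 1/0.532)/(4π×0.0626) = 0.8534 K/W
R_total = 0.8536 K/W
Q = ΔT/R_total = 125/0.8536

Q ≈ 146 W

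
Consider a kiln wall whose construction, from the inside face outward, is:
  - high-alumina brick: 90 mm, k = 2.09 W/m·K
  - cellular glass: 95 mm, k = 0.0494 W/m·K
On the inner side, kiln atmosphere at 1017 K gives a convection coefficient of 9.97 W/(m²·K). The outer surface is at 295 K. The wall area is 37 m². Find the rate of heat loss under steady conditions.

Q ≈ 12900 W

Using the resistance-network approach (series):
R_inner film = 1/(h_i·A) = 1/(9.97×37) = 0.002711 K/W
R_high-alumina brick = L/(kA) = 0.09/(2.09×37) = 0.001164 K/W
R_cellular glass = L/(kA) = 0.095/(0.0494×37) = 0.05198 K/W
R_total = 0.05585 K/W
Q = ΔT / R_total = 722 / 0.05585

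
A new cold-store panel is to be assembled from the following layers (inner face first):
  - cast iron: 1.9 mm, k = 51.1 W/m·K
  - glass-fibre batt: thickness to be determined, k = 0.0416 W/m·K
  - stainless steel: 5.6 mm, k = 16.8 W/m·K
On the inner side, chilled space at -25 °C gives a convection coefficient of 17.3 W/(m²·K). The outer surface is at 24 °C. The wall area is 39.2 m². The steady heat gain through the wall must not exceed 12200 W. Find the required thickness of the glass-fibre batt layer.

L ≈ 4.13 mm

Model the wall as resistances in series:
R_inner film = 1/(h_i·A) = 1/(17.3×39.2) = 0.001475 K/W
R_cast iron = L/(kA) = 0.0019/(51.1×39.2) = 9.485×10^-7 K/W
R_stainless steel = L/(kA) = 0.0056/(16.8×39.2) = 8.503×10^-6 K/W
Sum of the known resistances R_other = 0.001484 K/W
Required total resistance R_tot = ΔT/Q_allow = 49/12200 = 0.004016 K/W
R_glass-fibre batt = R_tot − R_other = 0.002532 K/W
L = R·k·A = 0.002532×0.0416×39.2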